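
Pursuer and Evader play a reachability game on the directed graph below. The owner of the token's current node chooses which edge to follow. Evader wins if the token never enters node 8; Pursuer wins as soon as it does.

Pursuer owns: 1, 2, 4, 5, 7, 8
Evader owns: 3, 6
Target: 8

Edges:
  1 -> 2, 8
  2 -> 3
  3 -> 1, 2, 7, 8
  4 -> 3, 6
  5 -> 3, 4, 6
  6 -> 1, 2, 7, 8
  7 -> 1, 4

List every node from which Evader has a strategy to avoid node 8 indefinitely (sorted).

A0 = {8}
A1: add {1} — 1 (Pursuer) has 1→8.
A2: add {7} — 7 (Pursuer) has 7→1.
A3 = A2; e.g. 2 (Pursuer) has no edge into A2. Fixed point.
Pursuer's attractor = {1, 7, 8}; Evader avoids the target exactly from the complement.

2, 3, 4, 5, 6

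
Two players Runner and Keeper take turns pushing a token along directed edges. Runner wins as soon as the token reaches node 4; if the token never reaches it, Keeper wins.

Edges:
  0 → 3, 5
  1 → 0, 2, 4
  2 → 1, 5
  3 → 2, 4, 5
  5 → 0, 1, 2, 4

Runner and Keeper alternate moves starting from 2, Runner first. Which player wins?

Keeper

Track states (vertex, player-to-move).
A0 = {(4,Runner), (4,Keeper)}
A1: add {(1,Runner), (3,Runner), (5,Runner)}.
A2: add {(0,Keeper), (2,Keeper)}.
A3 = A2; e.g. (0,Runner) stays out. (2,Runner) never enters ⇒ Keeper avoids the target.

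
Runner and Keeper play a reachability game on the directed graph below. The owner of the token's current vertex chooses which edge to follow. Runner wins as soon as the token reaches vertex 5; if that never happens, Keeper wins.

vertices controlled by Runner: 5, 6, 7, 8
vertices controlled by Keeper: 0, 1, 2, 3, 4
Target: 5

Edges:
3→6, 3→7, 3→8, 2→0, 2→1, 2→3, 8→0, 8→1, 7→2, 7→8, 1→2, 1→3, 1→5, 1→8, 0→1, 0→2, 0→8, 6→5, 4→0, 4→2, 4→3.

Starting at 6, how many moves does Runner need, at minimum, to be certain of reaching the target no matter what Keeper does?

1

A0 = {5}
A1: add {6} — 6 (Runner) has 6→5.
A2 = A1; e.g. 0 (Keeper) can still go to 1. Fixed point.
6 enters the attractor at level 1, so Runner can force the target in 1 move from there.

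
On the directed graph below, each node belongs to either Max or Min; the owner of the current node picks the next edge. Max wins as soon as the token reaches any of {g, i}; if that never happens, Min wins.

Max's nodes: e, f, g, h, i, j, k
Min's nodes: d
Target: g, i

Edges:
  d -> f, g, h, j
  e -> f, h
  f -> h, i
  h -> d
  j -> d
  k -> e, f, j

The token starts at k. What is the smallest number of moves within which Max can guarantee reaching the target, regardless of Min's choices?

2

A0 = {g, i}
A1: add {f} — f (Max) has f→i.
A2: add {e, k} — e (Max) has e→f; k (Max) has k→f.
A3 = A2; e.g. d (Min) can still go to h. Fixed point.
k enters the attractor at level 2, so Max can force the target in 2 moves from there.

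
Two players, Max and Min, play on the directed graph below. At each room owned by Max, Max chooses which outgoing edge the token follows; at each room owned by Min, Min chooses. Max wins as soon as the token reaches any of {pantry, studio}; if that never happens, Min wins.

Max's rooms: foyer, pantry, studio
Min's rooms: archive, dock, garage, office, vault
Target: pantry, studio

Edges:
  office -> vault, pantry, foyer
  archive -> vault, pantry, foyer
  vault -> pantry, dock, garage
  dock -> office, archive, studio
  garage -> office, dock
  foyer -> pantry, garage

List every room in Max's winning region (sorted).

A0 = {pantry, studio}
A1: add {foyer} — foyer (Max) has foyer→pantry.
A2 = A1; e.g. office (Min) can still go to vault. Fixed point.
Max's winning region = {foyer, pantry, studio}.

foyer, pantry, studio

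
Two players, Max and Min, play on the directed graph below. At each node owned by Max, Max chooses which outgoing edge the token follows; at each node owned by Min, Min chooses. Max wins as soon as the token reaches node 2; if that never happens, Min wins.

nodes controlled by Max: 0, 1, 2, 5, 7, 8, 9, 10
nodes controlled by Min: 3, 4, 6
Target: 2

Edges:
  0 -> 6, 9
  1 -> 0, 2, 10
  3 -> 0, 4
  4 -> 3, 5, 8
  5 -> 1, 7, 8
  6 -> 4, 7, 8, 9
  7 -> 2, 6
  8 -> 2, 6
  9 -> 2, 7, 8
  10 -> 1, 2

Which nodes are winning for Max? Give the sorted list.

0, 1, 2, 5, 7, 8, 9, 10

A0 = {2}
A1: add {1, 7, 8, 9, 10} — 1 (Max) has 1→2; 7 (Max) has 7→2; 8 (Max) has 8→2; 9 (Max) has 9→2; 10 (Max) has 10→2.
A2: add {0, 5} — 0 (Max) has 0→9; 5 (Max) has 5→1.
A3 = A2; e.g. 3 (Min) can still go to 4. Fixed point.
Max's winning region = {0, 1, 2, 5, 7, 8, 9, 10}.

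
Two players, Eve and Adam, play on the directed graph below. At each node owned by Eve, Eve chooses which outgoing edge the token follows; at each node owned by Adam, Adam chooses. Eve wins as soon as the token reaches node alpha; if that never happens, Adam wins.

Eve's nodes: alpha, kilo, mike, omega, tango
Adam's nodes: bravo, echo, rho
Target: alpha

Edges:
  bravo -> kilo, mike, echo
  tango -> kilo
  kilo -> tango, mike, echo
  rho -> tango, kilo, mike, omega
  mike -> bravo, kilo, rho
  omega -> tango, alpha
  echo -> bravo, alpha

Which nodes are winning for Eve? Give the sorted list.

A0 = {alpha}
A1: add {omega} — omega (Eve) has omega→alpha.
A2 = A1; e.g. bravo (Adam) can still go to kilo. Fixed point.
Eve's winning region = {alpha, omega}.

alpha, omega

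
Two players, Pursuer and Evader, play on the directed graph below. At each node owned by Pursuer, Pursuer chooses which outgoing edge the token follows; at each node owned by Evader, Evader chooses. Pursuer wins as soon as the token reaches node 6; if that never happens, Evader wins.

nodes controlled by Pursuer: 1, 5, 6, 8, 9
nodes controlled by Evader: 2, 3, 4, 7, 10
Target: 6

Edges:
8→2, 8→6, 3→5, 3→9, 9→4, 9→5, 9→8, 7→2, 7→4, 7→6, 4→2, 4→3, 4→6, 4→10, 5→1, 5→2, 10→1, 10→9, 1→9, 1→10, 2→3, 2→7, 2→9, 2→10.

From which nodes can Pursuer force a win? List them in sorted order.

1, 3, 5, 6, 8, 9, 10

A0 = {6}
A1: add {8} — 8 (Pursuer) has 8→6.
A2: add {9} — 9 (Pursuer) has 9→8.
A3: add {1} — 1 (Pursuer) has 1→9.
A4: add {5, 10} — 5 (Pursuer) has 5→1; 10 (Evader): all of {1, 9} already in.
A5: add {3} — 3 (Evader): all of {5, 9} already in.
A6 = A5; e.g. 2 (Evader) can still go to 7. Fixed point.
Pursuer's winning region = {1, 3, 5, 6, 8, 9, 10}.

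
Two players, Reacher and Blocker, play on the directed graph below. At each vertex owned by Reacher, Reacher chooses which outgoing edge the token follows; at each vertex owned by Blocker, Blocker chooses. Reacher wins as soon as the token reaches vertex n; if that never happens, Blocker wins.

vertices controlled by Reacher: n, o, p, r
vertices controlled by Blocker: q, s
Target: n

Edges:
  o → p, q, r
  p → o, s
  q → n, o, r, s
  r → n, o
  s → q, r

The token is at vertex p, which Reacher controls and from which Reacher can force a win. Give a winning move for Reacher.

A0 = {n}
A1: add {r} — r (Reacher) has r→n.
A2: add {o} — o (Reacher) has o→r.
A3: add {p} — p (Reacher) has p→o.
A4 = A3; e.g. q (Blocker) can still go to s. Fixed point.
From p, successor o is in the attractor (rank 2); the other successor s is not.

o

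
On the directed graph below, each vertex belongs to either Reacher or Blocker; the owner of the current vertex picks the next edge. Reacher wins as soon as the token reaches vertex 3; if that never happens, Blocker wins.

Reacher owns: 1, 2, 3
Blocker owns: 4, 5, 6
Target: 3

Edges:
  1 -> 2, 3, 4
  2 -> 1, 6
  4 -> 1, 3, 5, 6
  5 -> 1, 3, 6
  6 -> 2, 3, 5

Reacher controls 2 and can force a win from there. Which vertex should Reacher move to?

A0 = {3}
A1: add {1} — 1 (Reacher) has 1→3.
A2: add {2} — 2 (Reacher) has 2→1.
A3 = A2; e.g. 4 (Blocker) can still go to 5. Fixed point.
From 2, successor 1 is in the attractor (rank 1); the other successor 6 is not.

1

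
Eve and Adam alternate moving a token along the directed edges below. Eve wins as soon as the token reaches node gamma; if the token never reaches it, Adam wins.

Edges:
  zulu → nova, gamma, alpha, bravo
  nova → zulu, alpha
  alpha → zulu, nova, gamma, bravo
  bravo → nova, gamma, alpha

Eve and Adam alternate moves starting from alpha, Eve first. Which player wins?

Track states (vertex, player-to-move).
A0 = {(gamma,Eve), (gamma,Adam)}
A1: add {(zulu,Eve), (alpha,Eve), (bravo,Eve)}.
(alpha,Eve) ∈ A1 ⇒ Eve forces the target.

Eve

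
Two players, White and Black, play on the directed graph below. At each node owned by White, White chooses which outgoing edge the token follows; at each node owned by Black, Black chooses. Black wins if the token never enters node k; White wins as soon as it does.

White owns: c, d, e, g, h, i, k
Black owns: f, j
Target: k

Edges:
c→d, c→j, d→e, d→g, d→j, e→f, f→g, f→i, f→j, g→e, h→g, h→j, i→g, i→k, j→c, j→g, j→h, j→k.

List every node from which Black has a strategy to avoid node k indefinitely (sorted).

A0 = {k}
A1: add {i} — i (White) has i→k.
A2 = A1; e.g. c (White) has no edge into A1. Fixed point.
White's attractor = {i, k}; Black avoids the target exactly from the complement.

c, d, e, f, g, h, j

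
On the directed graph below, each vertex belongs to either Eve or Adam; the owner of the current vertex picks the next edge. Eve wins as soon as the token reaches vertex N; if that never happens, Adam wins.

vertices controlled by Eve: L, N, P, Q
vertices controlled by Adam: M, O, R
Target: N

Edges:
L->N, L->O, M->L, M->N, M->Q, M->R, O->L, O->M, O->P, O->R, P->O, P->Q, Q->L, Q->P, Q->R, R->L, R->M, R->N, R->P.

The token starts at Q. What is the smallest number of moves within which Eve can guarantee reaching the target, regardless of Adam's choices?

A0 = {N}
A1: add {L} — L (Eve) has L→N.
A2: add {Q} — Q (Eve) has Q→L.
Q enters the attractor at level 2, so Eve can force the target in 2 moves from there.

2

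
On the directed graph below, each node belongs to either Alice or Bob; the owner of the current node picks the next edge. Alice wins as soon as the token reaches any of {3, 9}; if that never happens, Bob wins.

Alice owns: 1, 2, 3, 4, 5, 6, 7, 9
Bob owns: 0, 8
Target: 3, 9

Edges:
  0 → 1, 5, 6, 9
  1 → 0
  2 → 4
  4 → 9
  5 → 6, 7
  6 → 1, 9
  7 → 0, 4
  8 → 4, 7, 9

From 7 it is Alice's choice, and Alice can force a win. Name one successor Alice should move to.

A0 = {3, 9}
A1: add {4, 6} — 4 (Alice) has 4→9; 6 (Alice) has 6→9.
A2: add {2, 5, 7} — 2 (Alice) has 2→4; 5 (Alice) has 5→6; 7 (Alice) has 7→4.
A3: add {8} — 8 (Bob): all of {4, 7, 9} already in.
A4 = A3; e.g. 0 (Bob) can still go to 1. Fixed point.
From 7, successor 4 is in the attractor (rank 1); the other successor 0 is not.

4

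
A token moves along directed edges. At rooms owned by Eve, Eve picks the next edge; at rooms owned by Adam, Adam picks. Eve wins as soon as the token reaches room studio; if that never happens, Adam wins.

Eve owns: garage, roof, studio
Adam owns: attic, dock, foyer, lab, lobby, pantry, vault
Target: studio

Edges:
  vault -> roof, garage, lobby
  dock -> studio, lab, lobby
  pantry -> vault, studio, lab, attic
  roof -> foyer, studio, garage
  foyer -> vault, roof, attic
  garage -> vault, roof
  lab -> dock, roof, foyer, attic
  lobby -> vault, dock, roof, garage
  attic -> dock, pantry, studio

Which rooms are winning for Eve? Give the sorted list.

A0 = {studio}
A1: add {roof} — roof (Eve) has roof→studio.
A2: add {garage} — garage (Eve) has garage→roof.
A3 = A2; e.g. vault (Adam) can still go to lobby. Fixed point.
Eve's winning region = {garage, roof, studio}.

garage, roof, studio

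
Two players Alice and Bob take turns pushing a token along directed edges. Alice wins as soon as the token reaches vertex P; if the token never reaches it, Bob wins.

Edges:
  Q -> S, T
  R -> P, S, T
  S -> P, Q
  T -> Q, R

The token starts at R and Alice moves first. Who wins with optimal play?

Alice

Track states (vertex, player-to-move).
A0 = {(P,Alice), (P,Bob)}
A1: add {(R,Alice), (S,Alice)}.
(R,Alice) ∈ A1 ⇒ Alice forces the target.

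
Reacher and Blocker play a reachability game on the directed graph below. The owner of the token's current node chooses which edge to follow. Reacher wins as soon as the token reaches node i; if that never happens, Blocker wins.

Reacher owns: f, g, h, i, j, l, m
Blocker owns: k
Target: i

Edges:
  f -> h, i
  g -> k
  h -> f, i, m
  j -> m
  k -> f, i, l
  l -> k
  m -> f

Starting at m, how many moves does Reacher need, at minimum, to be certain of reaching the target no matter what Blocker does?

2

A0 = {i}
A1: add {f, h} — f (Reacher) has f→i; h (Reacher) has h→i.
A2: add {m} — m (Reacher) has m→f.
m enters the attractor at level 2, so Reacher can force the target in 2 moves from there.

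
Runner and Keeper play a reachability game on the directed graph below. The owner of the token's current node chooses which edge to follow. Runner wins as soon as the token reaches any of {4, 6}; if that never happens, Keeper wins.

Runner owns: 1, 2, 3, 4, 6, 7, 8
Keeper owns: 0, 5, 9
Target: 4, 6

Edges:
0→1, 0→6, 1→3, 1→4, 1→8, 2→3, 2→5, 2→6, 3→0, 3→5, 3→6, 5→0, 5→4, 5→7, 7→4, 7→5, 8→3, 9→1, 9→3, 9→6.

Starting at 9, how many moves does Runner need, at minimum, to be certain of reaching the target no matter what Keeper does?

A0 = {4, 6}
A1: add {1, 2, 3, 7} — 1 (Runner) has 1→4; 2 (Runner) has 2→6; 3 (Runner) has 3→6; 7 (Runner) has 7→4.
A2: add {0, 8, 9} — 0 (Keeper): all of {1, 6} already in; 8 (Runner) has 8→3; 9 (Keeper): all of {1, 3, 6} already in.
9 enters the attractor at level 2, so Runner can force the target in 2 moves from there.

2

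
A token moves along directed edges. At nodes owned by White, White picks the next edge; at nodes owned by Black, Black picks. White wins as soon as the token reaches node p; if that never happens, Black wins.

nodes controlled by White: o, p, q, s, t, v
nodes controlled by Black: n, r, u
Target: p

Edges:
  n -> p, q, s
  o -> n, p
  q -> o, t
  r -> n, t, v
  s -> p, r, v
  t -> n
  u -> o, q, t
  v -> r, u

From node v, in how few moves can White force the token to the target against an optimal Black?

6

A0 = {p}
A1: add {o, s} — o (White) has o→p; s (White) has s→p.
A2: add {q} — q (White) has q→o.
A3: add {n} — n (Black): all of {p, q, s} already in.
A4: add {t} — t (White) has t→n.
A5: add {u} — u (Black): all of {o, q, t} already in.
A6: add {v} — v (White) has v→u.
v enters the attractor at level 6, so White can force the target in 6 moves from there.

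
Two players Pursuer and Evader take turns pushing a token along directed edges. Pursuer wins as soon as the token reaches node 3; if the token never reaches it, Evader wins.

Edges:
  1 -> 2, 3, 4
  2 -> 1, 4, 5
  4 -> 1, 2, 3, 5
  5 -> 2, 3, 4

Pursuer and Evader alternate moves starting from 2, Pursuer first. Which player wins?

Evader

Track states (vertex, player-to-move).
A0 = {(3,Pursuer), (3,Evader)}
A1: add {(1,Pursuer), (4,Pursuer), (5,Pursuer)}.
A2: add {(2,Evader)}.
A3 = A2; e.g. (1,Evader) stays out. (2,Pursuer) never enters ⇒ Evader avoids the target.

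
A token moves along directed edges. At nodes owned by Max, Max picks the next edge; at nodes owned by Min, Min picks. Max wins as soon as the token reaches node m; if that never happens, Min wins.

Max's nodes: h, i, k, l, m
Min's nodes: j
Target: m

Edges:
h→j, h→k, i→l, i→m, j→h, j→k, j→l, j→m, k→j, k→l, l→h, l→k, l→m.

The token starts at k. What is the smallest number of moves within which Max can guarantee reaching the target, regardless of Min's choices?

2

A0 = {m}
A1: add {i, l} — i (Max) has i→m; l (Max) has l→m.
A2: add {k} — k (Max) has k→l.
k enters the attractor at level 2, so Max can force the target in 2 moves from there.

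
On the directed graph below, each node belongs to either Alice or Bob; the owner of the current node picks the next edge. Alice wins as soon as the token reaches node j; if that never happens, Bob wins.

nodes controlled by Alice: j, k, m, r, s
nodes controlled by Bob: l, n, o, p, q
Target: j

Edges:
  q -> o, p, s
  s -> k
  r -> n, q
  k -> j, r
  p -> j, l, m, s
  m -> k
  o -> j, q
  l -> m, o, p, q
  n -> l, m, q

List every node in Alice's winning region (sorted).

j, k, m, s

A0 = {j}
A1: add {k} — k (Alice) has k→j.
A2: add {m, s} — m (Alice) has m→k; s (Alice) has s→k.
A3 = A2; e.g. l (Bob) can still go to o. Fixed point.
Alice's winning region = {j, k, m, s}.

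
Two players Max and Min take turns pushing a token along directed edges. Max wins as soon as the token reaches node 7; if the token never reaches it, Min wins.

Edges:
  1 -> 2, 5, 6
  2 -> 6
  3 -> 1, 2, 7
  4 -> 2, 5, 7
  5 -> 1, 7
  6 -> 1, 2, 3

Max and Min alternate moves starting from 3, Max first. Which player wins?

Max

Track states (vertex, player-to-move).
A0 = {(7,Max), (7,Min)}
A1: add {(3,Max), (4,Max), (5,Max)}.
(3,Max) ∈ A1 ⇒ Max forces the target.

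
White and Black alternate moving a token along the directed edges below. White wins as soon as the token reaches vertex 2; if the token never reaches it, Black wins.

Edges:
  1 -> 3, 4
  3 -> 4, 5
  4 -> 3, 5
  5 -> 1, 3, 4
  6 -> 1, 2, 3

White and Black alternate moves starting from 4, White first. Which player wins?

Track states (vertex, player-to-move).
A0 = {(2,White), (2,Black)}
A1: add {(6,White)}.
A2 = A1; e.g. (1,White) stays out. (4,White) never enters ⇒ Black avoids the target.

Black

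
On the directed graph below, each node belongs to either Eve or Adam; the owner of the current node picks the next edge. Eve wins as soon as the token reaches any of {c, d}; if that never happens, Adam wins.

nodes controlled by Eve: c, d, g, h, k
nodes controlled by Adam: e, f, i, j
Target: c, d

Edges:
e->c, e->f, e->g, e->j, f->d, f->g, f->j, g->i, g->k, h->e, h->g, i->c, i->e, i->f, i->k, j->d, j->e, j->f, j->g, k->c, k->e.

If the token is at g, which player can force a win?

A0 = {c, d}
A1: add {k} — k (Eve) has k→c.
A2: add {g} — g (Eve) has g→k.
g ∈ A2, so Eve can force the target.

Eve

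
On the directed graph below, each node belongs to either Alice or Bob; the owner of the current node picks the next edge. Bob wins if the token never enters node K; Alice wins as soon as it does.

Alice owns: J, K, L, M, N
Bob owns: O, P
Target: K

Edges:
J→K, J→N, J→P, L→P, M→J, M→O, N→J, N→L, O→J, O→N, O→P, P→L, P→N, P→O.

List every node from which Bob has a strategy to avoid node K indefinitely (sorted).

L, O, P

A0 = {K}
A1: add {J} — J (Alice) has J→K.
A2: add {M, N} — M (Alice) has M→J; N (Alice) has N→J.
A3 = A2; e.g. L (Alice) has no edge into A2. Fixed point.
Alice's attractor = {J, K, M, N}; Bob avoids the target exactly from the complement.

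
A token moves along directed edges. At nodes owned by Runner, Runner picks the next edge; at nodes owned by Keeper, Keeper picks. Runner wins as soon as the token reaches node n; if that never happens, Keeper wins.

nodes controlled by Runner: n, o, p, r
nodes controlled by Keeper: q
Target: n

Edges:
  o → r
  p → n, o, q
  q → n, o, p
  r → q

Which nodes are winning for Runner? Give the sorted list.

A0 = {n}
A1: add {p} — p (Runner) has p→n.
A2 = A1; e.g. o (Runner) has no edge into A1. Fixed point.
Runner's winning region = {n, p}.

n, p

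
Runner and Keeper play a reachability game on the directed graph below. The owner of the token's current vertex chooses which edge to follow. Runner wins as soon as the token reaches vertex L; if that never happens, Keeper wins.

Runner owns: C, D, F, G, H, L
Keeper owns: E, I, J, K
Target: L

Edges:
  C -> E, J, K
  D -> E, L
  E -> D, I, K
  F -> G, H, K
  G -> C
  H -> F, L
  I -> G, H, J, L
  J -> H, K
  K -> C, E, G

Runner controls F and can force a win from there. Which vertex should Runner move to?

H

A0 = {L}
A1: add {D, H} — D (Runner) has D→L; H (Runner) has H→L.
A2: add {F} — F (Runner) has F→H.
A3 = A2; e.g. C (Runner) has no edge into A2. Fixed point.
From F, successor H is in the attractor (rank 1); the other successors G, K are not.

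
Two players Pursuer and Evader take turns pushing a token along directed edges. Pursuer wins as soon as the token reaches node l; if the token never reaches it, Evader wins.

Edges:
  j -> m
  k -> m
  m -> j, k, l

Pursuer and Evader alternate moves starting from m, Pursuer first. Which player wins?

Pursuer

Track states (vertex, player-to-move).
A0 = {(l,Pursuer), (l,Evader)}
A1: add {(m,Pursuer)}.
(m,Pursuer) ∈ A1 ⇒ Pursuer forces the target.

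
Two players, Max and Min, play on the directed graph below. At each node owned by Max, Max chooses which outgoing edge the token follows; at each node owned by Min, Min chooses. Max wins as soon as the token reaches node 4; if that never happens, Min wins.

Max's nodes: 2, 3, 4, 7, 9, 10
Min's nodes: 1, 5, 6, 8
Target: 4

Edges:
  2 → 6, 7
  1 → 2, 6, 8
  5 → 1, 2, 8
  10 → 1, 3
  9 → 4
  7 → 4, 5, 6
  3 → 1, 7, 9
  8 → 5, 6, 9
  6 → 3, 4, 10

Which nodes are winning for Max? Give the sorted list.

2, 3, 4, 6, 7, 9, 10

A0 = {4}
A1: add {7, 9} — 7 (Max) has 7→4; 9 (Max) has 9→4.
A2: add {2, 3} — 2 (Max) has 2→7; 3 (Max) has 3→7.
A3: add {10} — 10 (Max) has 10→3.
A4: add {6} — 6 (Min): all of {3, 4, 10} already in.
A5 = A4; e.g. 1 (Min) can still go to 8. Fixed point.
Max's winning region = {2, 3, 4, 6, 7, 9, 10}.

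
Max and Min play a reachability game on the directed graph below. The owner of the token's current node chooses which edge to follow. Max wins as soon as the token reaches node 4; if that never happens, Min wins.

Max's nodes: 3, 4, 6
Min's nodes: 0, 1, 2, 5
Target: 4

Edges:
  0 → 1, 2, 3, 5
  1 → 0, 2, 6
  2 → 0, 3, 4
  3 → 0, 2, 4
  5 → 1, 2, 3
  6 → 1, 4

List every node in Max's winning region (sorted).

3, 4, 6

A0 = {4}
A1: add {3, 6} — 3 (Max) has 3→4; 6 (Max) has 6→4.
A2 = A1; e.g. 0 (Min) can still go to 1. Fixed point.
Max's winning region = {3, 4, 6}.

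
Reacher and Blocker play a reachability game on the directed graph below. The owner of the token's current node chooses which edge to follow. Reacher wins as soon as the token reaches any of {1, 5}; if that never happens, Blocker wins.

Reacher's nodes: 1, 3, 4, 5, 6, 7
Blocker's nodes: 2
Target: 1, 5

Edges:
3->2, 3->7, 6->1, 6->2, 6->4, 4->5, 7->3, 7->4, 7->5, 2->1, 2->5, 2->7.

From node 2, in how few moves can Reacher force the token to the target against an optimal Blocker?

A0 = {1, 5}
A1: add {4, 6, 7} — 4 (Reacher) has 4→5; 6 (Reacher) has 6→1; 7 (Reacher) has 7→5.
A2: add {2, 3} — 2 (Blocker): all of {1, 5, 7} already in; 3 (Reacher) has 3→7.
A2 = all vertices. Fixed point.
2 enters the attractor at level 2, so Reacher can force the target in 2 moves from there.

2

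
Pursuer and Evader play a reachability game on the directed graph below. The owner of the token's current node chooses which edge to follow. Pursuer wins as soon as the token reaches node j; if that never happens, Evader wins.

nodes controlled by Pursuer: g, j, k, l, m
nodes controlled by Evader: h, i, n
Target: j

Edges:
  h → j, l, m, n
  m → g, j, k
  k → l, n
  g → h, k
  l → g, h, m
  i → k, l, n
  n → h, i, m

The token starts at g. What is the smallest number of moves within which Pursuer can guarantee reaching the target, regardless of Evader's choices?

4

A0 = {j}
A1: add {m} — m (Pursuer) has m→j.
A2: add {l} — l (Pursuer) has l→m.
A3: add {k} — k (Pursuer) has k→l.
A4: add {g} — g (Pursuer) has g→k.
A5 = A4; e.g. h (Evader) can still go to n. Fixed point.
g enters the attractor at level 4, so Pursuer can force the target in 4 moves from there.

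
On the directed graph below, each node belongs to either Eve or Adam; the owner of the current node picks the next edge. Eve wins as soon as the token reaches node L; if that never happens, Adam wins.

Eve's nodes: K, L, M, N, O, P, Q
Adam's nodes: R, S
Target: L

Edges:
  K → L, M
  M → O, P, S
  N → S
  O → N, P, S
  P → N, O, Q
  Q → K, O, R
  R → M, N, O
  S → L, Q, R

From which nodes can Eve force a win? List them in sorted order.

A0 = {L}
A1: add {K} — K (Eve) has K→L.
A2: add {Q} — Q (Eve) has Q→K.
A3: add {P} — P (Eve) has P→Q.
A4: add {M, O} — M (Eve) has M→P; O (Eve) has O→P.
A5 = A4; e.g. N (Eve) has no edge into A4. Fixed point.
Eve's winning region = {K, L, M, O, P, Q}.

K, L, M, O, P, Q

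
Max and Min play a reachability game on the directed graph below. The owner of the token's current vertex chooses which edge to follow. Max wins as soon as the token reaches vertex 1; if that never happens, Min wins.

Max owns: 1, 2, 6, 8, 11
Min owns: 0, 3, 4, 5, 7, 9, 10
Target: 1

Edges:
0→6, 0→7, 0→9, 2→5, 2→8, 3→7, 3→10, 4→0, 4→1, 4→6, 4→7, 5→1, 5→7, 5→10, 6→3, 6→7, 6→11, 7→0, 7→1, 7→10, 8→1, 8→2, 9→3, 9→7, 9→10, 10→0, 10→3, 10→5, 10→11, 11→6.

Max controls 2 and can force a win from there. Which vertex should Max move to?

8

A0 = {1}
A1: add {8} — 8 (Max) has 8→1.
A2: add {2} — 2 (Max) has 2→8.
A3 = A2; e.g. 0 (Min) can still go to 6. Fixed point.
From 2, successor 8 is in the attractor (rank 1); the other successor 5 is not.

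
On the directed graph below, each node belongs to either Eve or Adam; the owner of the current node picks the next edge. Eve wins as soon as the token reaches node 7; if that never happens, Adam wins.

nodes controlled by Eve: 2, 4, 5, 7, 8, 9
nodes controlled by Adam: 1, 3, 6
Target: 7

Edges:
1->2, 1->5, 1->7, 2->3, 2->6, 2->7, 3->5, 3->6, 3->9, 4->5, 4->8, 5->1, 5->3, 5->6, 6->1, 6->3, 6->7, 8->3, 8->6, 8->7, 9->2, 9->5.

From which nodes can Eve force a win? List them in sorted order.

2, 4, 7, 8, 9

A0 = {7}
A1: add {2, 8} — 2 (Eve) has 2→7; 8 (Eve) has 8→7.
A2: add {4, 9} — 4 (Eve) has 4→8; 9 (Eve) has 9→2.
A3 = A2; e.g. 1 (Adam) can still go to 5. Fixed point.
Eve's winning region = {2, 4, 7, 8, 9}.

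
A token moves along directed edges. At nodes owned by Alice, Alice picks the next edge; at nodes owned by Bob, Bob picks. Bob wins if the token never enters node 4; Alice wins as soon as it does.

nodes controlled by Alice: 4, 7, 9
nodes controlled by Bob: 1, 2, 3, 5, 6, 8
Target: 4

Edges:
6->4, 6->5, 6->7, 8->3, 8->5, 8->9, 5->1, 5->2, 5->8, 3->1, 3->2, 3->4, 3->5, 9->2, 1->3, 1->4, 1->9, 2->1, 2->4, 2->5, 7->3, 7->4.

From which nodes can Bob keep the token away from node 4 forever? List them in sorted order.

1, 2, 3, 5, 6, 8, 9

A0 = {4}
A1: add {7} — 7 (Alice) has 7→4.
A2 = A1; e.g. 1 (Bob) can still go to 3. Fixed point.
Alice's attractor = {4, 7}; Bob avoids the target exactly from the complement.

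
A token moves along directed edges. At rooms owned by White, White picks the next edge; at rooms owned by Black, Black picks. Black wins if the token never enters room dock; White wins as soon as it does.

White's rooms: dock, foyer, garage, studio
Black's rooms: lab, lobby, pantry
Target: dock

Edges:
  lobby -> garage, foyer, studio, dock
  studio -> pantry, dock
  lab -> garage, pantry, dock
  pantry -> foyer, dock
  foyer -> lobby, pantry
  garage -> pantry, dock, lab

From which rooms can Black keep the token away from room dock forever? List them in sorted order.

foyer, lab, lobby, pantry

A0 = {dock}
A1: add {garage, studio} — garage (White) has garage→dock; studio (White) has studio→dock.
A2 = A1; e.g. foyer (White) has no edge into A1. Fixed point.
White's attractor = {dock, garage, studio}; Black avoids the target exactly from the complement.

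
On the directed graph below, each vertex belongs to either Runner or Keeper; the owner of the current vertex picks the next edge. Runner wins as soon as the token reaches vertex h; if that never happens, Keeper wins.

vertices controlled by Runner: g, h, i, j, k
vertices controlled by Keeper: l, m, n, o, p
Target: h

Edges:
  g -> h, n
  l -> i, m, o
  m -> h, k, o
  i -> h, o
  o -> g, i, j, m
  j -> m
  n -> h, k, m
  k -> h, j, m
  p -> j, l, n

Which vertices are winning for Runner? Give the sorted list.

g, h, i, k

A0 = {h}
A1: add {g, i, k} — g (Runner) has g→h; i (Runner) has i→h; k (Runner) has k→h.
A2 = A1; e.g. j (Runner) has no edge into A1. Fixed point.
Runner's winning region = {g, h, i, k}.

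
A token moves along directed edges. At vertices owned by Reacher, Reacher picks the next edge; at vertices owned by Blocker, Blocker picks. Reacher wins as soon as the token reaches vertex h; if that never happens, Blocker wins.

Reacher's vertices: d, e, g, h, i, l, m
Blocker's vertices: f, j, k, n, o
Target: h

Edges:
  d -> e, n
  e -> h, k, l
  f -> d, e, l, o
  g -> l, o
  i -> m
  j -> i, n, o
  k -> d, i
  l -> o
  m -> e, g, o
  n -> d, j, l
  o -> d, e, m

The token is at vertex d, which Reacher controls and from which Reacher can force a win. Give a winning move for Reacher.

e

A0 = {h}
A1: add {e} — e (Reacher) has e→h.
A2: add {d, m} — d (Reacher) has d→e; m (Reacher) has m→e.
A3: add {i, o} — i (Reacher) has i→m; o (Blocker): all of {d, e, m} already in.
A4: add {g, k, l} — g (Reacher) has g→o; k (Blocker): all of {d, i} already in; l (Reacher) has l→o.
A5: add {f} — f (Blocker): all of {d, e, l, o} already in.
A6 = A5; e.g. j (Blocker) can still go to n. Fixed point.
From d, successor e is in the attractor (rank 1); the other successor n is not.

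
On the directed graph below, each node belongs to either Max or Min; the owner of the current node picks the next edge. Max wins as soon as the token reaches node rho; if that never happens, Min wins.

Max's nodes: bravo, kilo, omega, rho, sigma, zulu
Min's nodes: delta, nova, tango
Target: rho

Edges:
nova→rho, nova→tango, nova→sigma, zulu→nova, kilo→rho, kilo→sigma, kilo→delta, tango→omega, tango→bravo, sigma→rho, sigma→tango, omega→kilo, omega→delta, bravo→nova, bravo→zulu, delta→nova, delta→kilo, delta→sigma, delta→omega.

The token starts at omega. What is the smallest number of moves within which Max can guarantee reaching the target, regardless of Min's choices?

A0 = {rho}
A1: add {kilo, sigma} — kilo (Max) has kilo→rho; sigma (Max) has sigma→rho.
A2: add {omega} — omega (Max) has omega→kilo.
A3 = A2; e.g. nova (Min) can still go to tango. Fixed point.
omega enters the attractor at level 2, so Max can force the target in 2 moves from there.

2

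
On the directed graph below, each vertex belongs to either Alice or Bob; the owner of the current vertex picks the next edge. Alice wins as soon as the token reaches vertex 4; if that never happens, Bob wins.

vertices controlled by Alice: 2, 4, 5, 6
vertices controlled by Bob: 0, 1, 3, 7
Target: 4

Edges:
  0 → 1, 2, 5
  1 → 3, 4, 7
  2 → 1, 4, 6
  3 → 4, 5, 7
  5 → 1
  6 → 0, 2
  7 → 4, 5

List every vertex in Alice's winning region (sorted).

A0 = {4}
A1: add {2} — 2 (Alice) has 2→4.
A2: add {6} — 6 (Alice) has 6→2.
A3 = A2; e.g. 0 (Bob) can still go to 1. Fixed point.
Alice's winning region = {2, 4, 6}.

2, 4, 6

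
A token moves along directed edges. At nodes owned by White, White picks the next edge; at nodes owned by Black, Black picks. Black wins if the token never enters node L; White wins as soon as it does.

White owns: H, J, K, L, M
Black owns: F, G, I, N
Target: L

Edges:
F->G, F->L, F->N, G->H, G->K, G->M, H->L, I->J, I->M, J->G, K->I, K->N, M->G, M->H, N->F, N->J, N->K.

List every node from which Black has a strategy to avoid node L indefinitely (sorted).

A0 = {L}
A1: add {H} — H (White) has H→L.
A2: add {M} — M (White) has M→H.
A3 = A2; e.g. F (Black) can still go to G. Fixed point.
White's attractor = {H, L, M}; Black avoids the target exactly from the complement.

F, G, I, J, K, N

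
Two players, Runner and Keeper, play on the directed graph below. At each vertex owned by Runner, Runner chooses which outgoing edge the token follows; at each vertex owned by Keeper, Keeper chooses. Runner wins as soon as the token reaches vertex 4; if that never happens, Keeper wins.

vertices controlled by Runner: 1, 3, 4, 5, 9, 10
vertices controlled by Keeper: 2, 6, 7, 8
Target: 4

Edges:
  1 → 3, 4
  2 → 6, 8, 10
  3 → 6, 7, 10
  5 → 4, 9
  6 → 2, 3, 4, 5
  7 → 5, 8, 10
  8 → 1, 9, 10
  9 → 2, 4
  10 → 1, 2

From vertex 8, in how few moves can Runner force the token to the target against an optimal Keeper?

3

A0 = {4}
A1: add {1, 5, 9} — 1 (Runner) has 1→4; 5 (Runner) has 5→4; 9 (Runner) has 9→4.
A2: add {10} — 10 (Runner) has 10→1.
A3: add {3, 8} — 3 (Runner) has 3→10; 8 (Keeper): all of {1, 9, 10} already in.
8 enters the attractor at level 3, so Runner can force the target in 3 moves from there.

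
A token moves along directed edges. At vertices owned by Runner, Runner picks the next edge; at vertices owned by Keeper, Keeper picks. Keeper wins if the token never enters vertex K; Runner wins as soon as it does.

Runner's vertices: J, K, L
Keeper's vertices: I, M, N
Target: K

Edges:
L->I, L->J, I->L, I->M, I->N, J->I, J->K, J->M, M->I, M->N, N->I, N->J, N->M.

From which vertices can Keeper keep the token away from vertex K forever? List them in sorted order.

A0 = {K}
A1: add {J} — J (Runner) has J→K.
A2: add {L} — L (Runner) has L→J.
A3 = A2; e.g. I (Keeper) can still go to M. Fixed point.
Runner's attractor = {J, K, L}; Keeper avoids the target exactly from the complement.

I, M, N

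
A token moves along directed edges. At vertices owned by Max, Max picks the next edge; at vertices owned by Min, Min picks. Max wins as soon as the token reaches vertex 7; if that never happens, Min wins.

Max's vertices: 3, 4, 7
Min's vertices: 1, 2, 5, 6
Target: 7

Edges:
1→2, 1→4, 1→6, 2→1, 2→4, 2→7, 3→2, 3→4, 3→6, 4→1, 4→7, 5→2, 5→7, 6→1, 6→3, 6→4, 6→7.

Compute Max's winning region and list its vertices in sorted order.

A0 = {7}
A1: add {4} — 4 (Max) has 4→7.
A2: add {3} — 3 (Max) has 3→4.
A3 = A2; e.g. 1 (Min) can still go to 2. Fixed point.
Max's winning region = {3, 4, 7}.

3, 4, 7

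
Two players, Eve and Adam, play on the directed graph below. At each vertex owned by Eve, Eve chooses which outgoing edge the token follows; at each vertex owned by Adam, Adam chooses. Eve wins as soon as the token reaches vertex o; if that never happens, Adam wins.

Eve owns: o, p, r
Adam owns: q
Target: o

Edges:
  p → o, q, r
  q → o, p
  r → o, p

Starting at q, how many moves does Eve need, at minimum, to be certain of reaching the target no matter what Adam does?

A0 = {o}
A1: add {p, r} — p (Eve) has p→o; r (Eve) has r→o.
A2: add {q} — q (Adam): all of {o, p} already in.
A2 = all vertices. Fixed point.
q enters the attractor at level 2, so Eve can force the target in 2 moves from there.

2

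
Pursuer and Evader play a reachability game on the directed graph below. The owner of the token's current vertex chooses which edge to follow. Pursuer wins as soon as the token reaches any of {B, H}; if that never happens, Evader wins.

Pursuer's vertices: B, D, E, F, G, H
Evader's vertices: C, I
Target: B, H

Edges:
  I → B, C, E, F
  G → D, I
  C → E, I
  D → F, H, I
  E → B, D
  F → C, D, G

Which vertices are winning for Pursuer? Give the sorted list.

B, D, E, F, G, H

A0 = {B, H}
A1: add {D, E} — D (Pursuer) has D→H; E (Pursuer) has E→B.
A2: add {F, G} — F (Pursuer) has F→D; G (Pursuer) has G→D.
A3 = A2; e.g. C (Evader) can still go to I. Fixed point.
Pursuer's winning region = {B, D, E, F, G, H}.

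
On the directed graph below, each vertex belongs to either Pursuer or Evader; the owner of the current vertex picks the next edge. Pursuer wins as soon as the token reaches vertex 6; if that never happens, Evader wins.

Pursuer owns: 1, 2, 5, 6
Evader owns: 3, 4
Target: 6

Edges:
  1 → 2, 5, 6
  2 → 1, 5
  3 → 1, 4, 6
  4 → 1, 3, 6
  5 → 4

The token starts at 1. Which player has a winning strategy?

Pursuer

A0 = {6}
A1: add {1} — 1 (Pursuer) has 1→6.
1 ∈ A1, so Pursuer can force the target.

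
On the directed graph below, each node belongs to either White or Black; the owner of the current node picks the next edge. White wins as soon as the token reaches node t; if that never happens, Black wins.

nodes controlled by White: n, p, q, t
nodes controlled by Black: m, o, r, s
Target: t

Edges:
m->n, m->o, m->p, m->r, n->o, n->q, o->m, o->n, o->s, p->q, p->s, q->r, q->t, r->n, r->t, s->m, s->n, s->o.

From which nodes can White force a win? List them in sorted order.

n, p, q, r, t

A0 = {t}
A1: add {q} — q (White) has q→t.
A2: add {n, p} — n (White) has n→q; p (White) has p→q.
A3: add {r} — r (Black): all of {n, t} already in.
A4 = A3; e.g. m (Black) can still go to o. Fixed point.
White's winning region = {n, p, q, r, t}.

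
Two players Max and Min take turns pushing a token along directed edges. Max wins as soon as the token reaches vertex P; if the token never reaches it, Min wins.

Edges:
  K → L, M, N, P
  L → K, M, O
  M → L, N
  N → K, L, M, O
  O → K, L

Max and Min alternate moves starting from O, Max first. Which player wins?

Min

Track states (vertex, player-to-move).
A0 = {(P,Max), (P,Min)}
A1: add {(K,Max)}.
A2 = A1; e.g. (K,Min) stays out. (O,Max) never enters ⇒ Min avoids the target.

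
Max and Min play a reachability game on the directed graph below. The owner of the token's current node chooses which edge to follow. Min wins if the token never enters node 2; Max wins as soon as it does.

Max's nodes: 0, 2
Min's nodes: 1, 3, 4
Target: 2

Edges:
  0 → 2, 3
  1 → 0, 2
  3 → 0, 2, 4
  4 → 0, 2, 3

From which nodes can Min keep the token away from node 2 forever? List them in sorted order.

3, 4

A0 = {2}
A1: add {0} — 0 (Max) has 0→2.
A2: add {1} — 1 (Min): all of {0, 2} already in.
A3 = A2; e.g. 3 (Min) can still go to 4. Fixed point.
Max's attractor = {0, 1, 2}; Min avoids the target exactly from the complement.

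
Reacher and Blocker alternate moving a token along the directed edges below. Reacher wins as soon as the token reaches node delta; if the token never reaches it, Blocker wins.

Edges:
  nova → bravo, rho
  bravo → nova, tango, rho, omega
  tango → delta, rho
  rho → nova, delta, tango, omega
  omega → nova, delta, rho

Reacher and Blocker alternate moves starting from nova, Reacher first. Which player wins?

Track states (vertex, player-to-move).
A0 = {(delta,Reacher), (delta,Blocker)}
A1: add {(tango,Reacher), (rho,Reacher), (omega,Reacher)}.
A2: add {(tango,Blocker)}.
A3: add {(bravo,Reacher)}.
A4: add {(nova,Blocker)}.
A5 = A4; e.g. (nova,Reacher) stays out. (nova,Reacher) never enters ⇒ Blocker avoids the target.

Blocker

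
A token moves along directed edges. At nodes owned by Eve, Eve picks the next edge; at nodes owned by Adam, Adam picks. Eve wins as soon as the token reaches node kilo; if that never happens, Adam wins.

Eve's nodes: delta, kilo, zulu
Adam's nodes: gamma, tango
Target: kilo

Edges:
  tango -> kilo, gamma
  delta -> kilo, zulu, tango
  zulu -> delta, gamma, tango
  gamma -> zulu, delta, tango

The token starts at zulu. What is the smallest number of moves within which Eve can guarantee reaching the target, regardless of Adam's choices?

A0 = {kilo}
A1: add {delta} — delta (Eve) has delta→kilo.
A2: add {zulu} — zulu (Eve) has zulu→delta.
A3 = A2; e.g. gamma (Adam) can still go to tango. Fixed point.
zulu enters the attractor at level 2, so Eve can force the target in 2 moves from there.

2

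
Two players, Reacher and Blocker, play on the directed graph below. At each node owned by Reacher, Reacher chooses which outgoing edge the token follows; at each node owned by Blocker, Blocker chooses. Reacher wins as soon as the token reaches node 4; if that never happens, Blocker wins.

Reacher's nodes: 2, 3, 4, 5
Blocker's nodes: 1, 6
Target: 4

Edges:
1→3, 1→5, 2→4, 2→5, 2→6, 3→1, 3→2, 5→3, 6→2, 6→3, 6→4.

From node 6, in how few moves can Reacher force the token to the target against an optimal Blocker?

3

A0 = {4}
A1: add {2} — 2 (Reacher) has 2→4.
A2: add {3} — 3 (Reacher) has 3→2.
A3: add {5, 6} — 5 (Reacher) has 5→3; 6 (Blocker): all of {2, 3, 4} already in.
6 enters the attractor at level 3, so Reacher can force the target in 3 moves from there.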